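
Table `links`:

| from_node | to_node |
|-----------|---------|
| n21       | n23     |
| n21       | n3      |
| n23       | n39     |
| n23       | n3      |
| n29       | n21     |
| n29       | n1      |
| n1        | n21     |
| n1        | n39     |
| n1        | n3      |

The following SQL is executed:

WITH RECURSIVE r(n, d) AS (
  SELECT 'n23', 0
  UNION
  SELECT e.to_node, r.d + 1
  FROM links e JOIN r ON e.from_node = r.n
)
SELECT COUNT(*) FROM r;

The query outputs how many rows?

3

Base: (n23, d=0).
Iteration 1: edges from {n23} -> (n3, d=1), (n39, d=1).
Iteration 2: no outgoing edges from {n3,n39}; recursion stops.
Total rows emitted: 3.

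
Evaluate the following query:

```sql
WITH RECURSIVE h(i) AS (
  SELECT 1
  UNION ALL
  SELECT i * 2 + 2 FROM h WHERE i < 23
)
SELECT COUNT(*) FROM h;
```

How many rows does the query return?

5

Base: i=1.
Iteration 1: 1 < 23 holds -> i = 1 * 2 + 2 = 4.
Iteration 2: 4 < 23 holds -> i = 4 * 2 + 2 = 10.
Iteration 3: 10 < 23 holds -> i = 10 * 2 + 2 = 22.
Iteration 4: 22 < 23 holds -> i = 22 * 2 + 2 = 46.
Iteration 5: 46 < 23 fails; recursion stops.
Total rows emitted: 5.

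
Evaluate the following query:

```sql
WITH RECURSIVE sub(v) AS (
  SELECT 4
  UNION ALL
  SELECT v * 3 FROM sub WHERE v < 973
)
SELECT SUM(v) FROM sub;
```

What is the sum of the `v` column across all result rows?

4372

Base: v=4.
Iteration 1: 4 < 973 holds -> v = 4 * 3 = 12.
Iteration 2: 12 < 973 holds -> v = 12 * 3 = 36.
Iteration 3: 36 < 973 holds -> v = 36 * 3 = 108.
Iteration 4: 108 < 973 holds -> v = 108 * 3 = 324.
Iteration 5: 324 < 973 holds -> v = 324 * 3 = 972.
Iteration 6: 972 < 973 holds -> v = 972 * 3 = 2916.
Iteration 7: 2916 < 973 fails; recursion stops.
SUM(v) = 4 + 12 + 36 + 108 + 324 + 972 + 2916 = 4372.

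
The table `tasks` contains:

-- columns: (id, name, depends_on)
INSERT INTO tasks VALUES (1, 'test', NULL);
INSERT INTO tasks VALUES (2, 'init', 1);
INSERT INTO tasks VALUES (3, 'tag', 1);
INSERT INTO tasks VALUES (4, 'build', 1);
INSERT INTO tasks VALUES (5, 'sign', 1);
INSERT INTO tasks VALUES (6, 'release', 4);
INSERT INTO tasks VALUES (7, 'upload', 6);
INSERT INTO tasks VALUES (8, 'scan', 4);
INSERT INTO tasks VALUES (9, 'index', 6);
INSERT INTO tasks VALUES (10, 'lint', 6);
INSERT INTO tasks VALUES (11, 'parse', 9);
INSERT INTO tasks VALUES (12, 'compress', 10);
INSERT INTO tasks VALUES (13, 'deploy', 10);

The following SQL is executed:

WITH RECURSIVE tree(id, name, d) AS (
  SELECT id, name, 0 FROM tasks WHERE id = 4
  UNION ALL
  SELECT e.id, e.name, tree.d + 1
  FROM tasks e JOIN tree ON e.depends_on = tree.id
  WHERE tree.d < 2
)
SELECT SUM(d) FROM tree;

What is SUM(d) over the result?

Base: id=4 (build) at d 0.
Iteration 1: rows with depends_on in {4} -> release (id 6, d 1), scan (id 8, d 1).
Iteration 2: rows with depends_on in {6,8} -> upload (id 7, d 2), index (id 9, d 2), lint (id 10, d 2).
Iteration 3: d < 2 fails for all current rows; recursion stops.
SUM(d) = 0 + 1 + 1 + 2 + 2 + 2 = 8.

8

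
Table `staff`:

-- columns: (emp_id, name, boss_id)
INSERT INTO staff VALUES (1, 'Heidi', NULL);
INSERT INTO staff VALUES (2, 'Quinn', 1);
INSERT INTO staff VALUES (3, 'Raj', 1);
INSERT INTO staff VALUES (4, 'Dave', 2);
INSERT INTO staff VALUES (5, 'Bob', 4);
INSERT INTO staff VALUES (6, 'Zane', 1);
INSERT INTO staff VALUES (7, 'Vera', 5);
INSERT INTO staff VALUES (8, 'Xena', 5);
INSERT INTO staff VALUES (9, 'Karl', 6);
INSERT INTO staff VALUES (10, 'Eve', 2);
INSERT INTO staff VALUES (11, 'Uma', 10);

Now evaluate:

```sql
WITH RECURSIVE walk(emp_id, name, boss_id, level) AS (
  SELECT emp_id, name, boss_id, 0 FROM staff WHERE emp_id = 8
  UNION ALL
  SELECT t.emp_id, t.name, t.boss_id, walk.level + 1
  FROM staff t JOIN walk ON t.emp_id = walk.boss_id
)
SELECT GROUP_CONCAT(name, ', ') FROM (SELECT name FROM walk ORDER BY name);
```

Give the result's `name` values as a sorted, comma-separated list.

Bob, Dave, Heidi, Quinn, Xena

Base: emp_id=8 (Xena), boss_id=5, level 0.
Iteration 1: join on emp_id=5 -> Bob (id 5, boss_id=4, level 1).
Iteration 2: join on emp_id=4 -> Dave (id 4, boss_id=2, level 2).
Iteration 3: join on emp_id=2 -> Quinn (id 2, boss_id=1, level 3).
Iteration 4: join on emp_id=1 -> Heidi (id 1, boss_id=NULL, level 4).
Iteration 5: boss_id is NULL; no match; recursion stops.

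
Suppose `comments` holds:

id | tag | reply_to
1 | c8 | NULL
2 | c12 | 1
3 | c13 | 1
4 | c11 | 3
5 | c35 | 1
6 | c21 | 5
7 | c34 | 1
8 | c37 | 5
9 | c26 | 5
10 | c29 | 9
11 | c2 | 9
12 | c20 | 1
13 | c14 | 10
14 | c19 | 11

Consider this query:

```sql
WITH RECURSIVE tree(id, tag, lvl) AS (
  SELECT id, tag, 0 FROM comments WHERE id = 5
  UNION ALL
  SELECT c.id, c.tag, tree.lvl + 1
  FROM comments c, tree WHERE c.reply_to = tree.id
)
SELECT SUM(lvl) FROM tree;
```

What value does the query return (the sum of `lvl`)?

13

Base: id=5 (c35) at lvl 0.
Iteration 1: rows with reply_to in {5} -> c21 (id 6, lvl 1), c37 (id 8, lvl 1), c26 (id 9, lvl 1).
Iteration 2: rows with reply_to in {6,8,9} -> c29 (id 10, lvl 2), c2 (id 11, lvl 2).
Iteration 3: rows with reply_to in {10,11} -> c14 (id 13, lvl 3), c19 (id 14, lvl 3).
Iteration 4: no rows with reply_to in {13,14}; recursion stops.
SUM(lvl) = 0 + 1 + 1 + 1 + 2 + 2 + 3 + 3 = 13.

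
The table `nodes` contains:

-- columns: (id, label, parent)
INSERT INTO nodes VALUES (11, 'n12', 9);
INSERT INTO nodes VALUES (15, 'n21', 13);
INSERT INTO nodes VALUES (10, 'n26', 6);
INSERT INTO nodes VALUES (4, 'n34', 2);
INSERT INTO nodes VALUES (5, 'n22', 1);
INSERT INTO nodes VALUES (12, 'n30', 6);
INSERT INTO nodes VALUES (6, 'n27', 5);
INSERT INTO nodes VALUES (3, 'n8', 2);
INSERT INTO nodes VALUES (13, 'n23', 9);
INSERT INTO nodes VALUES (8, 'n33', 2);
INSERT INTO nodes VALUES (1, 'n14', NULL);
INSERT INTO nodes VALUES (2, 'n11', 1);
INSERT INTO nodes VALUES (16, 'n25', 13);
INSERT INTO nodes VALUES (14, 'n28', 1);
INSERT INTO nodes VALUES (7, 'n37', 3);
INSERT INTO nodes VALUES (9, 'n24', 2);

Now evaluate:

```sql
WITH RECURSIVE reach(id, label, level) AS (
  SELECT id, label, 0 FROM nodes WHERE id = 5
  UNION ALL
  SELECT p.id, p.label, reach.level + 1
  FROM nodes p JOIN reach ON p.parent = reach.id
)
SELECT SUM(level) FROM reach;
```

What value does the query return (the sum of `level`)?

5

Base: id=5 (n22) at level 0.
Iteration 1: rows with parent in {5} -> n27 (id 6, level 1).
Iteration 2: rows with parent in {6} -> n26 (id 10, level 2), n30 (id 12, level 2).
Iteration 3: no rows with parent in {10,12}; recursion stops.
SUM(level) = 0 + 1 + 2 + 2 = 5.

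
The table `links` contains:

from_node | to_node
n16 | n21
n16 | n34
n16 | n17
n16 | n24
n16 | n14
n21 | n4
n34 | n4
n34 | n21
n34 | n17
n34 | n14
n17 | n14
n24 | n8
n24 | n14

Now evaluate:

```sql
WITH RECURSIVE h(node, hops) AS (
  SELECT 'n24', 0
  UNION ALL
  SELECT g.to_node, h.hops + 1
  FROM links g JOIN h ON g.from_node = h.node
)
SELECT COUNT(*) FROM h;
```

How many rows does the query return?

Base: (n24, hops=0).
Iteration 1: edges from {n24} -> (n14, hops=1), (n8, hops=1).
Iteration 2: no outgoing edges from {n14,n8}; recursion stops.
Total rows emitted: 3.

3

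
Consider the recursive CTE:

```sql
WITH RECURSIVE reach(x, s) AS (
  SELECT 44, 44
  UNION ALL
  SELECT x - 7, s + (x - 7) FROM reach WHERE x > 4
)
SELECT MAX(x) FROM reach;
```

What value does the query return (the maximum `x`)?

44

Base: x=44, s=44.
Iteration 1: 44 > 4 holds -> x = 44 - 7 = 37, s = 44 + 37 = 81.
Iteration 2: 37 > 4 holds -> x = 37 - 7 = 30, s = 81 + 30 = 111.
Iteration 3: 30 > 4 holds -> x = 30 - 7 = 23, s = 111 + 23 = 134.
Iteration 4: 23 > 4 holds -> x = 23 - 7 = 16, s = 134 + 16 = 150.
Iteration 5: 16 > 4 holds -> x = 16 - 7 = 9, s = 150 + 9 = 159.
Iteration 6: 9 > 4 holds -> x = 9 - 7 = 2, s = 159 + 2 = 161.
Iteration 7: 2 > 4 fails; recursion stops.
x values: 44, 37, 30, 23, 16, 9, 2; the maximum is 44.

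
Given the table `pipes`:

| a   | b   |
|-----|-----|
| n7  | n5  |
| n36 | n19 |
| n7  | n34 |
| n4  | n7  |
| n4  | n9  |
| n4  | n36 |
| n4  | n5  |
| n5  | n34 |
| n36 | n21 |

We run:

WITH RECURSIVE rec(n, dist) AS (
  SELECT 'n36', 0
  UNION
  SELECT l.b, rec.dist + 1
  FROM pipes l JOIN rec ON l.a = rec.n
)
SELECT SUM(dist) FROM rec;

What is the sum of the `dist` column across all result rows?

2

Base: (n36, dist=0).
Iteration 1: edges from {n36} -> (n19, dist=1), (n21, dist=1).
Iteration 2: no outgoing edges from {n19,n21}; recursion stops.
SUM(dist) = 0 + 1 + 1 = 2.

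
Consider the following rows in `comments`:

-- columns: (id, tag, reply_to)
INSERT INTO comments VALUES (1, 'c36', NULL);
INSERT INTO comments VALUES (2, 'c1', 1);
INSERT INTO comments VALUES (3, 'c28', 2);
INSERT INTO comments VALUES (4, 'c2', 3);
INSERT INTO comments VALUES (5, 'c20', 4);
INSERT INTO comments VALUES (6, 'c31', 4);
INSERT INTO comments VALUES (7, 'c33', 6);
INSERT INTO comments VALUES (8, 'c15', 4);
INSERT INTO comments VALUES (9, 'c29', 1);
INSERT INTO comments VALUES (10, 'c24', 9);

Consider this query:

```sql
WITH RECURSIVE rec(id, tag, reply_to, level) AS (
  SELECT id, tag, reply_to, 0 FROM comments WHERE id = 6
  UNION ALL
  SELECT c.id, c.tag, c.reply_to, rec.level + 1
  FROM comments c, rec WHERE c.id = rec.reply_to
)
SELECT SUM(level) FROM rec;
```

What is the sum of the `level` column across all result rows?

Base: id=6 (c31), reply_to=4, level 0.
Iteration 1: join on id=4 -> c2 (id 4, reply_to=3, level 1).
Iteration 2: join on id=3 -> c28 (id 3, reply_to=2, level 2).
Iteration 3: join on id=2 -> c1 (id 2, reply_to=1, level 3).
Iteration 4: join on id=1 -> c36 (id 1, reply_to=NULL, level 4).
Iteration 5: reply_to is NULL; no match; recursion stops.
SUM(level) = 0 + 1 + 2 + 3 + 4 = 10.

10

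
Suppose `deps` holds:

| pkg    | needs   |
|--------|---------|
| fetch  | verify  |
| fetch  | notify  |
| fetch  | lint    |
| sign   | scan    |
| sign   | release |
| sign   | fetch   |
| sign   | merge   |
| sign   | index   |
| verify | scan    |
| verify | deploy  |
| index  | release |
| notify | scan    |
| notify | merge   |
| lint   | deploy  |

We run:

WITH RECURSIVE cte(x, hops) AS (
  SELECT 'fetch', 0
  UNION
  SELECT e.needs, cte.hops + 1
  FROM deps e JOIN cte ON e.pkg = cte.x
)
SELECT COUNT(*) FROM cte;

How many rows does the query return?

Base: (fetch, hops=0).
Iteration 1: edges from {fetch} -> (lint, hops=1), (notify, hops=1), (verify, hops=1).
Iteration 2: edges from {lint,notify,verify} -> (deploy, hops=2), (merge, hops=2), (scan, hops=2). [UNION drops 2 duplicate row(s)]
Iteration 3: no outgoing edges from {deploy,merge,scan}; recursion stops.
Total rows emitted: 7.

7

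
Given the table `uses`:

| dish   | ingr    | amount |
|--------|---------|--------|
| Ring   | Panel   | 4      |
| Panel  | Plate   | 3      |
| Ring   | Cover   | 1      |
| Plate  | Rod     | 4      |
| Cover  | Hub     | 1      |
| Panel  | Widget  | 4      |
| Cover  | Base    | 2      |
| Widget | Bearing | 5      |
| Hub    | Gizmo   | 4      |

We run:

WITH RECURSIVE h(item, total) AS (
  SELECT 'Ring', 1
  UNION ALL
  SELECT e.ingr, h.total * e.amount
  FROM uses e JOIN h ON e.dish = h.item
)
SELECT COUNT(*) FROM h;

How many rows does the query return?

Base: (Ring, total=1).
Iteration 1: components of {Ring} -> Cover = 1*1 = 1, Panel = 1*4 = 4.
Iteration 2: components of {Cover,Panel} -> Base = 1*2 = 2, Hub = 1*1 = 1, Plate = 4*3 = 12, Widget = 4*4 = 16.
Iteration 3: components of {Base,Hub,Plate,Widget} -> Bearing = 16*5 = 80, Gizmo = 1*4 = 4, Rod = 12*4 = 48.
Iteration 4: no further components; recursion stops.
Total rows emitted: 10.

10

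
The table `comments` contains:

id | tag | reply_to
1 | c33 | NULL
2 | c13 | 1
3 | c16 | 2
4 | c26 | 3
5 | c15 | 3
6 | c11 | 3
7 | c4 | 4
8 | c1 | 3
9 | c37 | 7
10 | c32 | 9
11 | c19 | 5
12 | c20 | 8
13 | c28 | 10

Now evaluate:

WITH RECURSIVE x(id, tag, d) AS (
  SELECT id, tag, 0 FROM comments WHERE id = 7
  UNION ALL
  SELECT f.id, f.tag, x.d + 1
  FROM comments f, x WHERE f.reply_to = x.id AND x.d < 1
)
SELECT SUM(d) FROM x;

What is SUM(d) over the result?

Base: id=7 (c4) at d 0.
Iteration 1: rows with reply_to in {7} -> c37 (id 9, d 1).
Iteration 2: d < 1 fails for all current rows; recursion stops.
SUM(d) = 0 + 1 = 1.

1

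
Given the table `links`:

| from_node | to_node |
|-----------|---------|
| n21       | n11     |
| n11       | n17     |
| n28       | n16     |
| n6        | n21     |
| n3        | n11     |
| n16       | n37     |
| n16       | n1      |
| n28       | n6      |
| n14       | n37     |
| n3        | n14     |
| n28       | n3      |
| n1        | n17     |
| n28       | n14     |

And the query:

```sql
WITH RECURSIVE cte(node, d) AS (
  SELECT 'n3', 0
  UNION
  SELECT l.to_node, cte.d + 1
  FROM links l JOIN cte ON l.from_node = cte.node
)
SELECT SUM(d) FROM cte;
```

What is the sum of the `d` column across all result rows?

6

Base: (n3, d=0).
Iteration 1: edges from {n3} -> (n11, d=1), (n14, d=1).
Iteration 2: edges from {n11,n14} -> (n17, d=2), (n37, d=2).
Iteration 3: no outgoing edges from {n17,n37}; recursion stops.
SUM(d) = 0 + 1 + 1 + 2 + 2 = 6.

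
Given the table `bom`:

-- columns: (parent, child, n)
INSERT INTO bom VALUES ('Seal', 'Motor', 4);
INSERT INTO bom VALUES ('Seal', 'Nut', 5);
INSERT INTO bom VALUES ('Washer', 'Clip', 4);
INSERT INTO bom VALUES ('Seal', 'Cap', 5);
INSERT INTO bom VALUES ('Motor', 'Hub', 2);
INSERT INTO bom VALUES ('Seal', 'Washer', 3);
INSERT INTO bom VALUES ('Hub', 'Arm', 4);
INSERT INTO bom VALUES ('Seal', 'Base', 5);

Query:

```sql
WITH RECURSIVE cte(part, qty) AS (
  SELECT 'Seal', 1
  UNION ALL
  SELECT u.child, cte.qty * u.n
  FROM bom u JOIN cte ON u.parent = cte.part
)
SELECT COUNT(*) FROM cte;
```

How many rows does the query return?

9

Base: (Seal, qty=1).
Iteration 1: components of {Seal} -> Base = 1*5 = 5, Cap = 1*5 = 5, Motor = 1*4 = 4, Nut = 1*5 = 5, Washer = 1*3 = 3.
Iteration 2: components of {Base,Cap,Motor,Nut,Washer} -> Clip = 3*4 = 12, Hub = 4*2 = 8.
Iteration 3: components of {Clip,Hub} -> Arm = 8*4 = 32.
Iteration 4: no further components; recursion stops.
Total rows emitted: 9.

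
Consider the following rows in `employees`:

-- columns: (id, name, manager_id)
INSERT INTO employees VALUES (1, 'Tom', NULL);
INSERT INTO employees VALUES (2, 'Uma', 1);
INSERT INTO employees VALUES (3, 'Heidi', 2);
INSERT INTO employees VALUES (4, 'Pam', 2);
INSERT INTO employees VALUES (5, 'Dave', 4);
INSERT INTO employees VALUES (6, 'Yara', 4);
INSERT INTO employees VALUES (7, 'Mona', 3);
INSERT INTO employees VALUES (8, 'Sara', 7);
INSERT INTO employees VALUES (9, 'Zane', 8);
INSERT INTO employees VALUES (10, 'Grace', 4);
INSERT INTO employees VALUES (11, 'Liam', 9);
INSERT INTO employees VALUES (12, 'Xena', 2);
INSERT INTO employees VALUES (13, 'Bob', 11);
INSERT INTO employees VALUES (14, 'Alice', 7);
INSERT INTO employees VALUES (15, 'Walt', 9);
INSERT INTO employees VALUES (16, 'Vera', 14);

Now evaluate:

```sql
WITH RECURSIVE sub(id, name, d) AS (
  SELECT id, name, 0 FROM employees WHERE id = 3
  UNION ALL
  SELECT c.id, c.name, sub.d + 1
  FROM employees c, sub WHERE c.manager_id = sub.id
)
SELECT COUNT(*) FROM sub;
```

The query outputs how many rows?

9

Base: id=3 (Heidi) at d 0.
Iteration 1: rows with manager_id in {3} -> Mona (id 7, d 1).
Iteration 2: rows with manager_id in {7} -> Sara (id 8, d 2), Alice (id 14, d 2).
Iteration 3: rows with manager_id in {8,14} -> Zane (id 9, d 3), Vera (id 16, d 3).
Iteration 4: rows with manager_id in {9,16} -> Liam (id 11, d 4), Walt (id 15, d 4).
Iteration 5: rows with manager_id in {11,15} -> Bob (id 13, d 5).
Iteration 6: no rows with manager_id in {13}; recursion stops.
Total rows emitted: 9.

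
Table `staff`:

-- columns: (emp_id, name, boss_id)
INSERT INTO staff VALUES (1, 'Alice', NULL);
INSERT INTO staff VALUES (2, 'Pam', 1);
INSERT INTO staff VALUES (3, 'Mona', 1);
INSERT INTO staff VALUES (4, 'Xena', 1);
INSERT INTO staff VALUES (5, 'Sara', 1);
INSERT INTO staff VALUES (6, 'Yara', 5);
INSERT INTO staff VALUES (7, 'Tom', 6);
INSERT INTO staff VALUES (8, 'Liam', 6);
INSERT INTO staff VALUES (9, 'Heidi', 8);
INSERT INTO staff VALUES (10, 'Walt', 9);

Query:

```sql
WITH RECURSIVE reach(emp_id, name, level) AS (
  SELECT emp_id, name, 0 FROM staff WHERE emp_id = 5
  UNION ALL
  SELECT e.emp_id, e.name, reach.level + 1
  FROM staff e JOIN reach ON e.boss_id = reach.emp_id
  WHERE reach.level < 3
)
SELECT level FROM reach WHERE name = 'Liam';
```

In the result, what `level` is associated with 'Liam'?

Base: emp_id=5 (Sara) at level 0.
Iteration 1: rows with boss_id in {5} -> Yara (id 6, level 1).
Iteration 2: rows with boss_id in {6} -> Tom (id 7, level 2), Liam (id 8, level 2).
Iteration 3: rows with boss_id in {7,8} -> Heidi (id 9, level 3).
Iteration 4: level < 3 fails for all current rows; recursion stops.

2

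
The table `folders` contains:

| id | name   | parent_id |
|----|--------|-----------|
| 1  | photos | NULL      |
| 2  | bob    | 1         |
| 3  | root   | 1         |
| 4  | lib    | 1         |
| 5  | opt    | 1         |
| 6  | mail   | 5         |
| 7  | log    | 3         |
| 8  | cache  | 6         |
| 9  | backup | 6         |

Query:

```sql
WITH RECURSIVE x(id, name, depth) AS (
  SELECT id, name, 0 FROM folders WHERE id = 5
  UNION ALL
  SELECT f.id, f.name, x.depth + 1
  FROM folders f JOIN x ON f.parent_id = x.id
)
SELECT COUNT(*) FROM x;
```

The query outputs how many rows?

4

Base: id=5 (opt) at depth 0.
Iteration 1: rows with parent_id in {5} -> mail (id 6, depth 1).
Iteration 2: rows with parent_id in {6} -> cache (id 8, depth 2), backup (id 9, depth 2).
Iteration 3: no rows with parent_id in {8,9}; recursion stops.
Total rows emitted: 4.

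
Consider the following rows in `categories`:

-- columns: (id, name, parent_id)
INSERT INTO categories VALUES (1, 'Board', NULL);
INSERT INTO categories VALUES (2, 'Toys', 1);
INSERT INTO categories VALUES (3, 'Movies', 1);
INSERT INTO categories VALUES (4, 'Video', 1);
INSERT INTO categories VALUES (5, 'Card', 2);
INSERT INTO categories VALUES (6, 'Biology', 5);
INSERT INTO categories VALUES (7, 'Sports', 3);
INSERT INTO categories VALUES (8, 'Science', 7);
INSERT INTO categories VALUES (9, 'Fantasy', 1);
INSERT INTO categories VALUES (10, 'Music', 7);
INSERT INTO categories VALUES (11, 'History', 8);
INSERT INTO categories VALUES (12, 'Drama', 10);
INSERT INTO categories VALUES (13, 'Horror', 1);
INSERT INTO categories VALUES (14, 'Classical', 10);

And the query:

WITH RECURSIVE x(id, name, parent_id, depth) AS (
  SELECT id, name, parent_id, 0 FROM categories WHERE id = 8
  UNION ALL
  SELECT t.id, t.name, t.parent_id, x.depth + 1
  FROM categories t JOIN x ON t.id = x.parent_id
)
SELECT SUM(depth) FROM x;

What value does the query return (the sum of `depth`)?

6

Base: id=8 (Science), parent_id=7, depth 0.
Iteration 1: join on id=7 -> Sports (id 7, parent_id=3, depth 1).
Iteration 2: join on id=3 -> Movies (id 3, parent_id=1, depth 2).
Iteration 3: join on id=1 -> Board (id 1, parent_id=NULL, depth 3).
Iteration 4: parent_id is NULL; no match; recursion stops.
SUM(depth) = 0 + 1 + 2 + 3 = 6.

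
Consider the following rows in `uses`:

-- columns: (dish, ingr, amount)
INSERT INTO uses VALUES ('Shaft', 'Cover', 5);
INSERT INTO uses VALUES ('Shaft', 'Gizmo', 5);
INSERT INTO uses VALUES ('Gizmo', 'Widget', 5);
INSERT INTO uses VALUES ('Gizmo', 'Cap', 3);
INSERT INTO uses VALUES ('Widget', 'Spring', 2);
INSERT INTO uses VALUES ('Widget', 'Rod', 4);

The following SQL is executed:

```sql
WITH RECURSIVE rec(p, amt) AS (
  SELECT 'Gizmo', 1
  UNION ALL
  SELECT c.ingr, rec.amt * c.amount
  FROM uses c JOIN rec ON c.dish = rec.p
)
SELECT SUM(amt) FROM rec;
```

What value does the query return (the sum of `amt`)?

39

Base: (Gizmo, amt=1).
Iteration 1: components of {Gizmo} -> Cap = 1*3 = 3, Widget = 1*5 = 5.
Iteration 2: components of {Cap,Widget} -> Rod = 5*4 = 20, Spring = 5*2 = 10.
Iteration 3: no further components; recursion stops.
SUM(amt) = 1 + 5 + 3 + 10 + 20 = 39.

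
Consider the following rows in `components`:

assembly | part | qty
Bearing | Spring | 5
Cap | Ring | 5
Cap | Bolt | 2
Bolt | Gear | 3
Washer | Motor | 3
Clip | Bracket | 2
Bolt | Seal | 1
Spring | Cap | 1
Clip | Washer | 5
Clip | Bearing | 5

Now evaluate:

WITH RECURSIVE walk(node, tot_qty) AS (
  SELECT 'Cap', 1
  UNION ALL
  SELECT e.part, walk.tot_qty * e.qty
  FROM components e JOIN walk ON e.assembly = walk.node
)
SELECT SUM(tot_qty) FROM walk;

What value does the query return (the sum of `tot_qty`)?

16

Base: (Cap, tot_qty=1).
Iteration 1: components of {Cap} -> Bolt = 1*2 = 2, Ring = 1*5 = 5.
Iteration 2: components of {Bolt,Ring} -> Gear = 2*3 = 6, Seal = 2*1 = 2.
Iteration 3: no further components; recursion stops.
SUM(tot_qty) = 1 + 2 + 5 + 6 + 2 = 16.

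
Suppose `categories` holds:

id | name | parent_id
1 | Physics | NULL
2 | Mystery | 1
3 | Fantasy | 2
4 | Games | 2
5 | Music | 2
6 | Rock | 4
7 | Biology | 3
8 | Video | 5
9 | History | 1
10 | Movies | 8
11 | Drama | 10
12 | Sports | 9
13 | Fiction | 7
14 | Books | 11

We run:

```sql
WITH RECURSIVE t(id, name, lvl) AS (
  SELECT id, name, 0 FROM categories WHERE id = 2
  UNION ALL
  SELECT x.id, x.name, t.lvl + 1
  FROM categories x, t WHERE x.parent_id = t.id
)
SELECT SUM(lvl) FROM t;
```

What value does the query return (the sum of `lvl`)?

24

Base: id=2 (Mystery) at lvl 0.
Iteration 1: rows with parent_id in {2} -> Fantasy (id 3, lvl 1), Games (id 4, lvl 1), Music (id 5, lvl 1).
Iteration 2: rows with parent_id in {3,4,5} -> Rock (id 6, lvl 2), Biology (id 7, lvl 2), Video (id 8, lvl 2).
Iteration 3: rows with parent_id in {6,7,8} -> Movies (id 10, lvl 3), Fiction (id 13, lvl 3).
Iteration 4: rows with parent_id in {10,13} -> Drama (id 11, lvl 4).
Iteration 5: rows with parent_id in {11} -> Books (id 14, lvl 5).
Iteration 6: no rows with parent_id in {14}; recursion stops.
SUM(lvl) = 0 + 1 + 1 + 1 + 2 + 2 + 2 + 3 + 3 + 4 + 5 = 24.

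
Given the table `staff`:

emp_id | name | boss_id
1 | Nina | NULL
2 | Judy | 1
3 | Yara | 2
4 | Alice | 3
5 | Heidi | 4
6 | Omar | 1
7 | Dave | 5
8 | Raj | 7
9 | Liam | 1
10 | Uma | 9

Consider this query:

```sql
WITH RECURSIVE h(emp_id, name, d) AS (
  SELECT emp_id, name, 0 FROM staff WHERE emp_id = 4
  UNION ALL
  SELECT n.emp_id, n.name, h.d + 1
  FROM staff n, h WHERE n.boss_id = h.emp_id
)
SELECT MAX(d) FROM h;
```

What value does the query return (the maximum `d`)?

3

Base: emp_id=4 (Alice) at d 0.
Iteration 1: rows with boss_id in {4} -> Heidi (id 5, d 1).
Iteration 2: rows with boss_id in {5} -> Dave (id 7, d 2).
Iteration 3: rows with boss_id in {7} -> Raj (id 8, d 3).
Iteration 4: no rows with boss_id in {8}; recursion stops.
d values: 0, 1, 2, 3; the maximum is 3.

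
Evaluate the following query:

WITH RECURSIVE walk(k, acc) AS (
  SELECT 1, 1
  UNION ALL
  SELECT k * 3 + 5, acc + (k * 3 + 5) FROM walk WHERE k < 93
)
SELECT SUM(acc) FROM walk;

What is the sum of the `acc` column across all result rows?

Base: k=1, acc=1.
Iteration 1: 1 < 93 holds -> k = 1 * 3 + 5 = 8, acc = 1 + 8 = 9.
Iteration 2: 8 < 93 holds -> k = 8 * 3 + 5 = 29, acc = 9 + 29 = 38.
Iteration 3: 29 < 93 holds -> k = 29 * 3 + 5 = 92, acc = 38 + 92 = 130.
Iteration 4: 92 < 93 holds -> k = 92 * 3 + 5 = 281, acc = 130 + 281 = 411.
Iteration 5: 281 < 93 fails; recursion stops.
SUM(acc) = 1 + 9 + 38 + 130 + 411 = 589.

589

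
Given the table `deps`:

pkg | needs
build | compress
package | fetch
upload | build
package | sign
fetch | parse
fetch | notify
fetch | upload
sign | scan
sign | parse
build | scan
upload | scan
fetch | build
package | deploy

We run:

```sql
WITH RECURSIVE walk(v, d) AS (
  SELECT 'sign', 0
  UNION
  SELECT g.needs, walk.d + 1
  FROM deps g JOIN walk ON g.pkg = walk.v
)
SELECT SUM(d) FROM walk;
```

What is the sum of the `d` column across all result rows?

Base: (sign, d=0).
Iteration 1: edges from {sign} -> (parse, d=1), (scan, d=1).
Iteration 2: no outgoing edges from {parse,scan}; recursion stops.
SUM(d) = 0 + 1 + 1 = 2.

2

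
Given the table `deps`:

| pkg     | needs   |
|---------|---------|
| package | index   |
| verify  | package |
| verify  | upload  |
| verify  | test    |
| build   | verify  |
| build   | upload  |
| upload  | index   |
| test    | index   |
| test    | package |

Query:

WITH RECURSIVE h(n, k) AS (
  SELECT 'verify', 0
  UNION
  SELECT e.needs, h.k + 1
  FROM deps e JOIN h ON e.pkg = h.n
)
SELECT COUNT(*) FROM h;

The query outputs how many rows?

Base: (verify, k=0).
Iteration 1: edges from {verify} -> (package, k=1), (test, k=1), (upload, k=1).
Iteration 2: edges from {package,test,upload} -> (index, k=2), (package, k=2). [UNION drops 2 duplicate row(s)]
Iteration 3: edges from {index,package} -> (index, k=3).
Iteration 4: no outgoing edges from {index}; recursion stops.
Total rows emitted: 7.

7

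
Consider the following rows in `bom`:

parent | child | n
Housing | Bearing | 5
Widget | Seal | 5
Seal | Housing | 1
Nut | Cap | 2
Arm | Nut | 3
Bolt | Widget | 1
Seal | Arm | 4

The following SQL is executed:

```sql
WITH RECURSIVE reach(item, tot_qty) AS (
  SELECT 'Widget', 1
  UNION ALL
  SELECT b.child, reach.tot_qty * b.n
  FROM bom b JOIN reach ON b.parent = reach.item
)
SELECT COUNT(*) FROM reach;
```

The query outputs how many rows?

Base: (Widget, tot_qty=1).
Iteration 1: components of {Widget} -> Seal = 1*5 = 5.
Iteration 2: components of {Seal} -> Arm = 5*4 = 20, Housing = 5*1 = 5.
Iteration 3: components of {Arm,Housing} -> Bearing = 5*5 = 25, Nut = 20*3 = 60.
Iteration 4: components of {Bearing,Nut} -> Cap = 60*2 = 120.
Iteration 5: no further components; recursion stops.
Total rows emitted: 7.

7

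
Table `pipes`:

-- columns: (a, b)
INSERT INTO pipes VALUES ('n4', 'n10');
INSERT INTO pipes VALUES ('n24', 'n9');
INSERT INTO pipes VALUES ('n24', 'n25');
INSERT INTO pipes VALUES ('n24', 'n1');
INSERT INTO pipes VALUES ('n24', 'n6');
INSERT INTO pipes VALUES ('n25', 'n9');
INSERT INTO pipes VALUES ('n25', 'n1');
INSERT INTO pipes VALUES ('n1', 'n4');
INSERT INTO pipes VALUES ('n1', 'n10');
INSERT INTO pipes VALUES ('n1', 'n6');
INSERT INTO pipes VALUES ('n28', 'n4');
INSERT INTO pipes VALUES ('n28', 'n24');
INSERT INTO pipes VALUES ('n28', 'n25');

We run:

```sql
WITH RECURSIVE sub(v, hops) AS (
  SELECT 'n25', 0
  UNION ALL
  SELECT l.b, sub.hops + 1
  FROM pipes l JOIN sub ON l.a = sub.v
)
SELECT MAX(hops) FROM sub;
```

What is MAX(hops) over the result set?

3

Base: (n25, hops=0).
Iteration 1: edges from {n25} -> (n1, hops=1), (n9, hops=1).
Iteration 2: edges from {n1,n9} -> (n10, hops=2), (n4, hops=2), (n6, hops=2).
Iteration 3: edges from {n10,n4,n6} -> (n10, hops=3).
Iteration 4: no outgoing edges from {n10}; recursion stops.
hops values: 0, 1, 1, 2, 2, 2, 3; the maximum is 3.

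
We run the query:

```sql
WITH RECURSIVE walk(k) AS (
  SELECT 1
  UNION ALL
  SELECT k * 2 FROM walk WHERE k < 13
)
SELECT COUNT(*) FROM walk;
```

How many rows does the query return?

Base: k=1.
Iteration 1: 1 < 13 holds -> k = 1 * 2 = 2.
Iteration 2: 2 < 13 holds -> k = 2 * 2 = 4.
Iteration 3: 4 < 13 holds -> k = 4 * 2 = 8.
Iteration 4: 8 < 13 holds -> k = 8 * 2 = 16.
Iteration 5: 16 < 13 fails; recursion stops.
Total rows emitted: 5.

5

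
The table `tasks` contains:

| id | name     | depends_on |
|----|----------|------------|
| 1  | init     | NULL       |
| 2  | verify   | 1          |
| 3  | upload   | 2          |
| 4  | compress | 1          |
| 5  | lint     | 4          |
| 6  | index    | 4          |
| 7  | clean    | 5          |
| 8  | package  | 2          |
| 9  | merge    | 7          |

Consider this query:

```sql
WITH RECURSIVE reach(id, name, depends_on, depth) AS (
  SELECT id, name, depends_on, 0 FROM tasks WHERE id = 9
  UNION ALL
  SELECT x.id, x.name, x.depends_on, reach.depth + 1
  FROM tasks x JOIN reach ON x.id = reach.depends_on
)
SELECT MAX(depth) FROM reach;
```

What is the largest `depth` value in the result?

4

Base: id=9 (merge), depends_on=7, depth 0.
Iteration 1: join on id=7 -> clean (id 7, depends_on=5, depth 1).
Iteration 2: join on id=5 -> lint (id 5, depends_on=4, depth 2).
Iteration 3: join on id=4 -> compress (id 4, depends_on=1, depth 3).
Iteration 4: join on id=1 -> init (id 1, depends_on=NULL, depth 4).
Iteration 5: depends_on is NULL; no match; recursion stops.
depth values: 0, 1, 2, 3, 4; the maximum is 4.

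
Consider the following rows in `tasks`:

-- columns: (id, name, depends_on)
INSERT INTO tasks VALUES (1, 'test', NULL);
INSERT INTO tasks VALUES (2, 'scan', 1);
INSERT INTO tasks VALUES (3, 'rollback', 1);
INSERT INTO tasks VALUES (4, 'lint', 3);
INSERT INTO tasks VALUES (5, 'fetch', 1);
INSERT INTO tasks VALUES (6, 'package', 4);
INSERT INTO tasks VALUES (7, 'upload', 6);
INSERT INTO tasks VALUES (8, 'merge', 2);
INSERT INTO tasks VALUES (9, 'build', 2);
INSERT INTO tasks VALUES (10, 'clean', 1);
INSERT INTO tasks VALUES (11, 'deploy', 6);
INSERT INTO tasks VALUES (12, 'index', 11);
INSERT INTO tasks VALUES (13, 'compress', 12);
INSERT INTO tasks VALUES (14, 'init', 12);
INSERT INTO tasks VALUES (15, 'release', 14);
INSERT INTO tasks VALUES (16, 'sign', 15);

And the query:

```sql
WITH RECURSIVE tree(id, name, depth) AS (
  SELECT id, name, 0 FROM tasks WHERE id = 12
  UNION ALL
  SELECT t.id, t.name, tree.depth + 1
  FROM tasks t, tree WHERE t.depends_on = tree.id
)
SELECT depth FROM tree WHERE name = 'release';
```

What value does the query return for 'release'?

2

Base: id=12 (index) at depth 0.
Iteration 1: rows with depends_on in {12} -> compress (id 13, depth 1), init (id 14, depth 1).
Iteration 2: rows with depends_on in {13,14} -> release (id 15, depth 2).
Iteration 3: rows with depends_on in {15} -> sign (id 16, depth 3).
Iteration 4: no rows with depends_on in {16}; recursion stops.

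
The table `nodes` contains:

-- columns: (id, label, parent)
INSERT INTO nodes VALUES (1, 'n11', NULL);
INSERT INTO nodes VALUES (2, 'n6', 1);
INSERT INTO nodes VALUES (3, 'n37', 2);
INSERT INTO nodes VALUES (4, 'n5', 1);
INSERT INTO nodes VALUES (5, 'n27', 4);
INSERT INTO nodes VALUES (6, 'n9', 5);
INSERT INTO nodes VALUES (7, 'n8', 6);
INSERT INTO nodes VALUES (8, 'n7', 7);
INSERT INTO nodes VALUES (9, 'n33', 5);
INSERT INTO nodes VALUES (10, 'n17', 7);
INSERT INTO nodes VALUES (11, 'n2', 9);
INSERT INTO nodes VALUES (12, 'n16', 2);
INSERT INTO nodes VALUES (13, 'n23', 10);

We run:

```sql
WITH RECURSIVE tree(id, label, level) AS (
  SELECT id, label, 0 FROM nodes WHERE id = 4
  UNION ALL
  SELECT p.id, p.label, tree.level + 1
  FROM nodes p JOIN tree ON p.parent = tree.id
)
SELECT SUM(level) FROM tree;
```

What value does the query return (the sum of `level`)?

24

Base: id=4 (n5) at level 0.
Iteration 1: rows with parent in {4} -> n27 (id 5, level 1).
Iteration 2: rows with parent in {5} -> n9 (id 6, level 2), n33 (id 9, level 2).
Iteration 3: rows with parent in {6,9} -> n8 (id 7, level 3), n2 (id 11, level 3).
Iteration 4: rows with parent in {7,11} -> n7 (id 8, level 4), n17 (id 10, level 4).
Iteration 5: rows with parent in {8,10} -> n23 (id 13, level 5).
Iteration 6: no rows with parent in {13}; recursion stops.
SUM(level) = 0 + 1 + 2 + 2 + 3 + 3 + 4 + 4 + 5 = 24.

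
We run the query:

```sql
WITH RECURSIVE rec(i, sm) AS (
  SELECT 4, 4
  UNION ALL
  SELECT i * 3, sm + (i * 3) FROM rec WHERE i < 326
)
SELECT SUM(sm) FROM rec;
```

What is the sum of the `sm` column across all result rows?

2172

Base: i=4, sm=4.
Iteration 1: 4 < 326 holds -> i = 4 * 3 = 12, sm = 4 + 12 = 16.
Iteration 2: 12 < 326 holds -> i = 12 * 3 = 36, sm = 16 + 36 = 52.
Iteration 3: 36 < 326 holds -> i = 36 * 3 = 108, sm = 52 + 108 = 160.
Iteration 4: 108 < 326 holds -> i = 108 * 3 = 324, sm = 160 + 324 = 484.
Iteration 5: 324 < 326 holds -> i = 324 * 3 = 972, sm = 484 + 972 = 1456.
Iteration 6: 972 < 326 fails; recursion stops.
SUM(sm) = 4 + 16 + 52 + 160 + 484 + 1456 = 2172.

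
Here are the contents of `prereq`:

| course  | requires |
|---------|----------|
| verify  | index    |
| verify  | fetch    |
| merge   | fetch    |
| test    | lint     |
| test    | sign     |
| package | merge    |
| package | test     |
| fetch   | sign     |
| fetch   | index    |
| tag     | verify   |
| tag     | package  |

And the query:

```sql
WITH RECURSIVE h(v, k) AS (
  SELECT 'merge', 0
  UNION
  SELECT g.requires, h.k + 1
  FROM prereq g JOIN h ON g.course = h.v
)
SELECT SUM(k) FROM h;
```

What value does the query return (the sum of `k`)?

5

Base: (merge, k=0).
Iteration 1: edges from {merge} -> (fetch, k=1).
Iteration 2: edges from {fetch} -> (index, k=2), (sign, k=2).
Iteration 3: no outgoing edges from {index,sign}; recursion stops.
SUM(k) = 0 + 1 + 2 + 2 = 5.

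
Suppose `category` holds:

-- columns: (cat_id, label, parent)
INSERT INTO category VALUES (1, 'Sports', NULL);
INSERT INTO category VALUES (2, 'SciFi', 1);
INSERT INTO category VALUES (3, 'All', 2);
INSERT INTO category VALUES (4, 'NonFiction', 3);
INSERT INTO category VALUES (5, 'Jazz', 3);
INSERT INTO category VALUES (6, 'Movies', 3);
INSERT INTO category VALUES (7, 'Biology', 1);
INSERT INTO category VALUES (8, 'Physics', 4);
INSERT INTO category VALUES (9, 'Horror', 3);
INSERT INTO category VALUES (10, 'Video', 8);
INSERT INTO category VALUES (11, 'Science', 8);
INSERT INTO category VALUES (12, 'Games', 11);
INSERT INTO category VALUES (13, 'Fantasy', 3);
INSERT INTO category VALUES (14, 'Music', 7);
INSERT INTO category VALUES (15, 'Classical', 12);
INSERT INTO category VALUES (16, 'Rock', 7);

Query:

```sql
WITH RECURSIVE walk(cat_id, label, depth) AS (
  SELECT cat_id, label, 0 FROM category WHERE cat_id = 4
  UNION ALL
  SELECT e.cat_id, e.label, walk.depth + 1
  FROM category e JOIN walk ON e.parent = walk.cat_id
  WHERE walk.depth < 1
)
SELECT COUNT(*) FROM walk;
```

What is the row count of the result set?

Base: cat_id=4 (NonFiction) at depth 0.
Iteration 1: rows with parent in {4} -> Physics (id 8, depth 1).
Iteration 2: depth < 1 fails for all current rows; recursion stops.
Total rows emitted: 2.

2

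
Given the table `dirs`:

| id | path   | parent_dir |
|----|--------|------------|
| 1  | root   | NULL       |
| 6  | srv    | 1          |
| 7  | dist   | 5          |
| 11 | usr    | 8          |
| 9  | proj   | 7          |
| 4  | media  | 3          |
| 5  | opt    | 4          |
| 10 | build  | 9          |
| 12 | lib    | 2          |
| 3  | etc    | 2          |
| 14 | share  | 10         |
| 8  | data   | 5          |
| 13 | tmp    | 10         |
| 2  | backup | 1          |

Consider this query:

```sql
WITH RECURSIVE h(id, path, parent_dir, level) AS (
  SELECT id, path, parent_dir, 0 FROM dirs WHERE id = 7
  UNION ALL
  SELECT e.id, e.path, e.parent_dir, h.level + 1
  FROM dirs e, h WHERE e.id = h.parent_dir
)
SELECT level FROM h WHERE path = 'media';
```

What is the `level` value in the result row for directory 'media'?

2

Base: id=7 (dist), parent_dir=5, level 0.
Iteration 1: join on id=5 -> opt (id 5, parent_dir=4, level 1).
Iteration 2: join on id=4 -> media (id 4, parent_dir=3, level 2).
Iteration 3: join on id=3 -> etc (id 3, parent_dir=2, level 3).
Iteration 4: join on id=2 -> backup (id 2, parent_dir=1, level 4).
Iteration 5: join on id=1 -> root (id 1, parent_dir=NULL, level 5).
Iteration 6: parent_dir is NULL; no match; recursion stops.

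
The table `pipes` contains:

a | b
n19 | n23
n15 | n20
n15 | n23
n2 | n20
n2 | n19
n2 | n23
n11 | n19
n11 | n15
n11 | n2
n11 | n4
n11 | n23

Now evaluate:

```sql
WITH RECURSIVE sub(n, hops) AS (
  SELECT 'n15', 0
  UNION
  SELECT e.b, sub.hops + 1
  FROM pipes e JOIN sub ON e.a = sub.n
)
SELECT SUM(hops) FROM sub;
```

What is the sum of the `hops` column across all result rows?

2

Base: (n15, hops=0).
Iteration 1: edges from {n15} -> (n20, hops=1), (n23, hops=1).
Iteration 2: no outgoing edges from {n20,n23}; recursion stops.
SUM(hops) = 0 + 1 + 1 = 2.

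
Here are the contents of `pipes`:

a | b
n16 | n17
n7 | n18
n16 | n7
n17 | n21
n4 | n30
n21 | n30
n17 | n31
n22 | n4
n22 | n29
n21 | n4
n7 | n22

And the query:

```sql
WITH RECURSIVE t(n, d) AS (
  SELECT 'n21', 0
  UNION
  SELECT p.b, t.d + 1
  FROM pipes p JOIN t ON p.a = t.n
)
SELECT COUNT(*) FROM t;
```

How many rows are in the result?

Base: (n21, d=0).
Iteration 1: edges from {n21} -> (n30, d=1), (n4, d=1).
Iteration 2: edges from {n30,n4} -> (n30, d=2).
Iteration 3: no outgoing edges from {n30}; recursion stops.
Total rows emitted: 4.

4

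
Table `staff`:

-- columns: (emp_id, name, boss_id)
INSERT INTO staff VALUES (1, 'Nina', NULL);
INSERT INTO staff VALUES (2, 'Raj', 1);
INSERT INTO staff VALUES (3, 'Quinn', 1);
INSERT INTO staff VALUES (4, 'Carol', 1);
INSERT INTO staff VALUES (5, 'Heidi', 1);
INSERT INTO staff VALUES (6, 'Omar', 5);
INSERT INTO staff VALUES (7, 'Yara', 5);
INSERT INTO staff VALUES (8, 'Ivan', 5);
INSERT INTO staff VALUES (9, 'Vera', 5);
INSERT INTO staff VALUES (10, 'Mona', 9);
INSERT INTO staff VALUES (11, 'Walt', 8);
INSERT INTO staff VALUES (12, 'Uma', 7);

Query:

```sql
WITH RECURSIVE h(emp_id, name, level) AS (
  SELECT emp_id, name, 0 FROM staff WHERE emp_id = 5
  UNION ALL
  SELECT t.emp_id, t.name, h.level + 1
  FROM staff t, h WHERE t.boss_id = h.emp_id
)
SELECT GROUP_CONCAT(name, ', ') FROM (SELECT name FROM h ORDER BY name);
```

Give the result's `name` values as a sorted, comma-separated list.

Heidi, Ivan, Mona, Omar, Uma, Vera, Walt, Yara

Base: emp_id=5 (Heidi) at level 0.
Iteration 1: rows with boss_id in {5} -> Omar (id 6, level 1), Yara (id 7, level 1), Ivan (id 8, level 1), Vera (id 9, level 1).
Iteration 2: rows with boss_id in {6,7,8,9} -> Mona (id 10, level 2), Walt (id 11, level 2), Uma (id 12, level 2).
Iteration 3: no rows with boss_id in {10,11,12}; recursion stops.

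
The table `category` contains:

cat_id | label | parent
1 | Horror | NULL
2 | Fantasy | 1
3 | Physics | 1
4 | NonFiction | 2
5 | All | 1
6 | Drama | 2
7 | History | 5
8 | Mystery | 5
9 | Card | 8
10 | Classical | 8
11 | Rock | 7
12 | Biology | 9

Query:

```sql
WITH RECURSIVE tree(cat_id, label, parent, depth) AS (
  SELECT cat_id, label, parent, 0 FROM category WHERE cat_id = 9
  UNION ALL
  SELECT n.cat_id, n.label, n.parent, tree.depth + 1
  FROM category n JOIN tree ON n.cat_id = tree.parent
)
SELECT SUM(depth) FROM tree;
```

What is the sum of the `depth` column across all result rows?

6

Base: cat_id=9 (Card), parent=8, depth 0.
Iteration 1: join on cat_id=8 -> Mystery (id 8, parent=5, depth 1).
Iteration 2: join on cat_id=5 -> All (id 5, parent=1, depth 2).
Iteration 3: join on cat_id=1 -> Horror (id 1, parent=NULL, depth 3).
Iteration 4: parent is NULL; no match; recursion stops.
SUM(depth) = 0 + 1 + 2 + 3 = 6.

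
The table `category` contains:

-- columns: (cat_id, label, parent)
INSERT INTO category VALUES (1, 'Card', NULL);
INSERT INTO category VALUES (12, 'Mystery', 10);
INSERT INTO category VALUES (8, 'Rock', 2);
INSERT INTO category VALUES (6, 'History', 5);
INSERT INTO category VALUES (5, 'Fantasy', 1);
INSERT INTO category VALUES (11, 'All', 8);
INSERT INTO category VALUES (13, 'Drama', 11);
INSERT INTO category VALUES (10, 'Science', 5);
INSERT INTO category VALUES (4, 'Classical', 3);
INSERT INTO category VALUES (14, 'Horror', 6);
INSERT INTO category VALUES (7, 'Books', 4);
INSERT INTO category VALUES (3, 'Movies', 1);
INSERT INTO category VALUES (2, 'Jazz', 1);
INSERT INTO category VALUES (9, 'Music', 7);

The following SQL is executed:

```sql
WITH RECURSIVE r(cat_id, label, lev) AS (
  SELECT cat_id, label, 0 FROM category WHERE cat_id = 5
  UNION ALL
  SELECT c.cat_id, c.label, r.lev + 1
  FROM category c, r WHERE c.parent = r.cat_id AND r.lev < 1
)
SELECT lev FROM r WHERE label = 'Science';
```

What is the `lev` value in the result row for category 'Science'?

Base: cat_id=5 (Fantasy) at lev 0.
Iteration 1: rows with parent in {5} -> History (id 6, lev 1), Science (id 10, lev 1).
Iteration 2: lev < 1 fails for all current rows; recursion stops.

1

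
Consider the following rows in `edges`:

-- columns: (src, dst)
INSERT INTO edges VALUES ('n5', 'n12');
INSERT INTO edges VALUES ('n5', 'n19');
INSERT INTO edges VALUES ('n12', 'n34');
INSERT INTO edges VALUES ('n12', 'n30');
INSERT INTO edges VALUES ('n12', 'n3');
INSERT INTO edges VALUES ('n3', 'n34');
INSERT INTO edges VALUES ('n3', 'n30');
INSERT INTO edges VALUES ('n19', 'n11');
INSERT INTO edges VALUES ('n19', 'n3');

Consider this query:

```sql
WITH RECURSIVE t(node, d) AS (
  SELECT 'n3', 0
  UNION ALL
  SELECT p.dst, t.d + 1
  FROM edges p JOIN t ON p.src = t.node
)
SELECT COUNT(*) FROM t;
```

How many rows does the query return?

Base: (n3, d=0).
Iteration 1: edges from {n3} -> (n30, d=1), (n34, d=1).
Iteration 2: no outgoing edges from {n30,n34}; recursion stops.
Total rows emitted: 3.

3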